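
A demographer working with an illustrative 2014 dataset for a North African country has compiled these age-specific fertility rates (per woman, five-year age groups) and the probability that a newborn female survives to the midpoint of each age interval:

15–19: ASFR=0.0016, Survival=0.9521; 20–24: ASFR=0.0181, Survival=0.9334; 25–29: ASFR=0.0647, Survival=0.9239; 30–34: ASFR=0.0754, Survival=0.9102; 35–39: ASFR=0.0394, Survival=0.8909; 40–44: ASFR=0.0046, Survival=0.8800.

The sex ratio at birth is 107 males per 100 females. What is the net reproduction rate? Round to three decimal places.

Proportion female at birth = 100 / (100 + 107) = 0.48309.
Each age group contributes 5 × ASFR × survival:
  15–19: 5 × 0.0016 × 0.9521 = 0.00762
  20–24: 5 × 0.0181 × 0.9334 = 0.08447
  25–29: 5 × 0.0647 × 0.9239 = 0.29888
  30–34: 5 × 0.0754 × 0.9102 = 0.34315
  35–39: 5 × 0.0394 × 0.8909 = 0.17551
  40–44: 5 × 0.0046 × 0.8800 = 0.02024
Sum = 0.92987
NRR = 0.48309 × 0.92987 = 0.44921
NRR < 1, so the cohort does not fully replace itself.

0.449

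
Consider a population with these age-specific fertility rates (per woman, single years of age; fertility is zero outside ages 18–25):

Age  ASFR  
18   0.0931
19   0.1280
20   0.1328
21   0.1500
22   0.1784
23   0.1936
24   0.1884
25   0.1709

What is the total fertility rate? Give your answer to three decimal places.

Sum of ASFRs = 0.0931 + 0.1280 + 0.1328 + 0.1500 + 0.1784 + 0.1936 + 0.1884 + 0.1709 = 1.2352
TFR = 1.2352

1.235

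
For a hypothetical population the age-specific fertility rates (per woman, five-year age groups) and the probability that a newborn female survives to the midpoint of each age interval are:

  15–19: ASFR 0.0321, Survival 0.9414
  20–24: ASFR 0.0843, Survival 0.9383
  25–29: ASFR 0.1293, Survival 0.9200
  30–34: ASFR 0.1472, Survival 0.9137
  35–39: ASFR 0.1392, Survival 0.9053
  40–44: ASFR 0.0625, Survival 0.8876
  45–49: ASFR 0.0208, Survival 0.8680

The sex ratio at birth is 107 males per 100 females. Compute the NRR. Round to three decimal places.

Proportion female at birth = 100 / (100 + 107) = 0.48309.
Per-age-group product (5 × ASFR × survival probability):
  15–19: 5 × 0.0321 × 0.9414 = 0.15109
  20–24: 5 × 0.0843 × 0.9383 = 0.39549
  25–29: 5 × 0.1293 × 0.9200 = 0.59478
  30–34: 5 × 0.1472 × 0.9137 = 0.67248
  35–39: 5 × 0.1392 × 0.9053 = 0.63009
  40–44: 5 × 0.0625 × 0.8876 = 0.27738
  45–49: 5 × 0.0208 × 0.8680 = 0.09027
Sum = 2.81158
NRR = 0.48309 × 2.81158 = 1.35825
NRR > 1, so each generation more than replaces itself.

1.358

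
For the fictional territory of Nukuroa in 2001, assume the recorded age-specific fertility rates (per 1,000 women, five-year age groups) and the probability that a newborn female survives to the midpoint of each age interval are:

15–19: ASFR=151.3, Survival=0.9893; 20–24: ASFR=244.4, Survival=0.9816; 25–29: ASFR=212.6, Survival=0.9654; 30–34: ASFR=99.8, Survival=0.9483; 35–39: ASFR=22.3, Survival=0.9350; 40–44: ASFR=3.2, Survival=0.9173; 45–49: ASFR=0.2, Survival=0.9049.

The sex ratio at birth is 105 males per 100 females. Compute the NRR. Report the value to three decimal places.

Proportion female at birth = 100 / (100 + 105) = 0.48780.
Weighting each age-specific rate by interval width and survival:
  15–19: 5 × 151.3/1000 × 0.9893 = 0.74841
  20–24: 5 × 244.4/1000 × 0.9816 = 1.19952
  25–29: 5 × 212.6/1000 × 0.9654 = 1.02622
  30–34: 5 × 99.8/1000 × 0.9483 = 0.47320
  35–39: 5 × 22.3/1000 × 0.9350 = 0.10425
  40–44: 5 × 3.2/1000 × 0.9173 = 0.01468
  45–49: 5 × 0.2/1000 × 0.9049 = 0.00090
Sum = 3.56718
NRR = 0.48780 × 3.56718 = 1.74007
With NRR above 1 the population is above replacement fertility.

1.740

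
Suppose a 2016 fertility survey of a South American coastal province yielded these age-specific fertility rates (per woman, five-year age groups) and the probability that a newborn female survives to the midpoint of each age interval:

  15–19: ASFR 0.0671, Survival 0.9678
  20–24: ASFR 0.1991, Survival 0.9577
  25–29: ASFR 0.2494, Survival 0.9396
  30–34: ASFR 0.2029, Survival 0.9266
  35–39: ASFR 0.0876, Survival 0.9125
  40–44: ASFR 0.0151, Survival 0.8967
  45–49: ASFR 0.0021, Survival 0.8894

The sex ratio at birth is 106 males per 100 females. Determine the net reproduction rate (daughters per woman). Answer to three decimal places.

1.877

Proportion female at birth = 100 / (100 + 106) = 0.48544.
Survival-weighted fertility by age (5·fₓ·Sₓ):
  15–19: 5 × 0.0671 × 0.9678 = 0.32470
  20–24: 5 × 0.1991 × 0.9577 = 0.95339
  25–29: 5 × 0.2494 × 0.9396 = 1.17168
  30–34: 5 × 0.2029 × 0.9266 = 0.94004
  35–39: 5 × 0.0876 × 0.9125 = 0.39968
  40–44: 5 × 0.0151 × 0.8967 = 0.06770
  45–49: 5 × 0.0021 × 0.8894 = 0.00934
Sum = 3.86653
NRR = 0.48544 × 3.86653 = 1.87697
NRR > 1, so each generation more than replaces itself.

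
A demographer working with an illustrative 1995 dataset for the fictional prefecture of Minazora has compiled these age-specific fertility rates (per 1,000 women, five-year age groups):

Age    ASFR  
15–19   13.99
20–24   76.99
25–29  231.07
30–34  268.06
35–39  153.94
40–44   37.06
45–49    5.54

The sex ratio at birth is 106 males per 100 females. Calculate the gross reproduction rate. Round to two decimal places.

Proportion female at birth = 100 / (100 + 106) = 0.48544.
Sum of ASFRs = 13.99 + 76.99 + 231.07 + 268.06 + 153.94 + 37.06 + 5.54 = 786.65
TFR = 5 × 786.65 / 1000 = 3.93325
GRR = 0.48544 × 3.93325 = 1.90936

1.91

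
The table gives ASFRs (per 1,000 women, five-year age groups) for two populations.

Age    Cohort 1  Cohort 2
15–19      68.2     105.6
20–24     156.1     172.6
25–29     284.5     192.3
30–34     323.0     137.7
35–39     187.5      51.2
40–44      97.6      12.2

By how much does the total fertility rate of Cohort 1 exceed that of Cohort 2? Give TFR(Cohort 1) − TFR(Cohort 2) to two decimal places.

Cohort 1:
  Sum of ASFRs = 68.2 + 156.1 + 284.5 + 323.0 + 187.5 + 97.6 = 1116.9
  TFR = 5 × 1116.9 / 1000 = 5.5845
Cohort 2:
  Sum of ASFRs = 105.6 + 172.6 + 192.3 + 137.7 + 51.2 + 12.2 = 671.6
  TFR = 5 × 671.6 / 1000 = 3.358
Difference = 5.5845 − 3.358 = 2.2265

2.23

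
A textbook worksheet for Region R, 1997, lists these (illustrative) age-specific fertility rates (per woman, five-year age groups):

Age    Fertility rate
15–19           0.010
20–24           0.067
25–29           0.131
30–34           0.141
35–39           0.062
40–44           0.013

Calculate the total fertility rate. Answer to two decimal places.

2.12

Sum of ASFRs = 0.010 + 0.067 + 0.131 + 0.141 + 0.062 + 0.013 = 0.424
TFR = 5 × 0.424 = 2.12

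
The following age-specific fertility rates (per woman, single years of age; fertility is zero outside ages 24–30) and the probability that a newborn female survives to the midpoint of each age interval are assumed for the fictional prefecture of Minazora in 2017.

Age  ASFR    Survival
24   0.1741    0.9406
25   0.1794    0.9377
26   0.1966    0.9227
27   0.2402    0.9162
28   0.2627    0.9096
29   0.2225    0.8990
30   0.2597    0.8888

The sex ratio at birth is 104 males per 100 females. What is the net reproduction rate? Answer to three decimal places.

Proportion female at birth = 100 / (100 + 104) = 0.49020.
Survival-weighted fertility by age (1·fₓ·Sₓ):
  24: 1 × 0.1741 × 0.9406 = 0.16376
  25: 1 × 0.1794 × 0.9377 = 0.16822
  26: 1 × 0.1966 × 0.9227 = 0.18140
  27: 1 × 0.2402 × 0.9162 = 0.22007
  28: 1 × 0.2627 × 0.9096 = 0.23895
  29: 1 × 0.2225 × 0.8990 = 0.20003
  30: 1 × 0.2597 × 0.8888 = 0.23082
Sum = 1.40325
NRR = 0.49020 × 1.40325 = 0.68787
An NRR under 1 implies long-run decline under these rates.

0.688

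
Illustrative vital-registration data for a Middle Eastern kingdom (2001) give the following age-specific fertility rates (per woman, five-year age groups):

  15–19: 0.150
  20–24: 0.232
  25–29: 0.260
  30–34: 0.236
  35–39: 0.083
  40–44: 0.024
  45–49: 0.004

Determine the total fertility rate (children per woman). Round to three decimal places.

Sum of ASFRs = 0.150 + 0.232 + 0.260 + 0.236 + 0.083 + 0.024 + 0.004 = 0.989
TFR = 5 × 0.989 = 4.945

4.945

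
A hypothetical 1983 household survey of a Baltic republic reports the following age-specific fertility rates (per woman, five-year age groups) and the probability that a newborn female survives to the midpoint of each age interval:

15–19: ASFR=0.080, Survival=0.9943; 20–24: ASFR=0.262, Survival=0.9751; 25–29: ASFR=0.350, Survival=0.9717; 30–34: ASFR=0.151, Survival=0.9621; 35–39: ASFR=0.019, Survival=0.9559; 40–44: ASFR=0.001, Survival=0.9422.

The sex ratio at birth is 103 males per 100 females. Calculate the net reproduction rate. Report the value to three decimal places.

Proportion female at birth = 100 / (100 + 103) = 0.49261.
Survival-weighted fertility by age (5·fₓ·Sₓ):
  15–19: 5 × 0.080 × 0.9943 = 0.39772
  20–24: 5 × 0.262 × 0.9751 = 1.27738
  25–29: 5 × 0.350 × 0.9717 = 1.70048
  30–34: 5 × 0.151 × 0.9621 = 0.72639
  35–39: 5 × 0.019 × 0.9559 = 0.09081
  40–44: 5 × 0.001 × 0.9422 = 0.00471
Sum = 4.19749
NRR = 0.49261 × 4.19749 = 2.06773
NRR > 1, so each generation more than replaces itself.

2.068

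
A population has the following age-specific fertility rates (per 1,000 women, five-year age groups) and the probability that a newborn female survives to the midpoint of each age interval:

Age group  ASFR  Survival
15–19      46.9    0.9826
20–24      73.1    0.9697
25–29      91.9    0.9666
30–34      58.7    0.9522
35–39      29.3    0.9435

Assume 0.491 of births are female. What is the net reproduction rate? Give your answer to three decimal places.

0.710

Proportion female at birth = 0.491.
Per-age-group product (5 × ASFR × survival probability):
  15–19: 5 × 46.9/1000 × 0.9826 = 0.23042
  20–24: 5 × 73.1/1000 × 0.9697 = 0.35443
  25–29: 5 × 91.9/1000 × 0.9666 = 0.44415
  30–34: 5 × 58.7/1000 × 0.9522 = 0.27947
  35–39: 5 × 29.3/1000 × 0.9435 = 0.13822
Sum = 1.44669
NRR = 0.491 × 1.44669 = 0.71032
An NRR under 1 implies long-run decline under these rates.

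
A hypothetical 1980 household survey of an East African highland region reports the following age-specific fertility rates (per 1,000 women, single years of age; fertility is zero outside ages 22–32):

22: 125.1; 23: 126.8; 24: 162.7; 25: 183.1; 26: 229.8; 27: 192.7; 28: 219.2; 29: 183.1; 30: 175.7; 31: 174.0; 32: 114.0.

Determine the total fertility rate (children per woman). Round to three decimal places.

1.886

Sum of ASFRs = 125.1 + 126.8 + 162.7 + 183.1 + 229.8 + 192.7 + 219.2 + 183.1 + 175.7 + 174.0 + 114.0 = 1886.2
TFR = 1886.2 / 1000 = 1.8862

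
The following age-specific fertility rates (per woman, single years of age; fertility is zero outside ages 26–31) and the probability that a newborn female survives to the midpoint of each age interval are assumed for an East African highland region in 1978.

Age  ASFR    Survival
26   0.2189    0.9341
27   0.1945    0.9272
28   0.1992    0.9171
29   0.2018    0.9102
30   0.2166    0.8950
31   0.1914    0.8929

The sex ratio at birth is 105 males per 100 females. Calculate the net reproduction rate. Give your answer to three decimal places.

0.544

Proportion female at birth = 100 / (100 + 105) = 0.48780.
Survival-weighted fertility by age (1·fₓ·Sₓ):
  26: 1 × 0.2189 × 0.9341 = 0.20447
  27: 1 × 0.1945 × 0.9272 = 0.18034
  28: 1 × 0.1992 × 0.9171 = 0.18269
  29: 1 × 0.2018 × 0.9102 = 0.18368
  30: 1 × 0.2166 × 0.8950 = 0.19386
  31: 1 × 0.1914 × 0.8929 = 0.17090
Sum = 1.11594
NRR = 0.48780 × 1.11594 = 0.54436
NRR < 1, so the cohort does not fully replace itself.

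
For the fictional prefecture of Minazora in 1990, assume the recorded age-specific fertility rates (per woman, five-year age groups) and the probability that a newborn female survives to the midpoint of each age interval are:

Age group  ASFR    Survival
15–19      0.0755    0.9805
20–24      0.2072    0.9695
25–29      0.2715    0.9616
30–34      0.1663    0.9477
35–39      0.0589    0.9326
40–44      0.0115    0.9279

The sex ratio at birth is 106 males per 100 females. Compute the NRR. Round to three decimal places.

1.843

Proportion female at birth = 100 / (100 + 106) = 0.48544.
Weighting each age-specific rate by interval width and survival:
  15–19: 5 × 0.0755 × 0.9805 = 0.37014
  20–24: 5 × 0.2072 × 0.9695 = 1.00440
  25–29: 5 × 0.2715 × 0.9616 = 1.30537
  30–34: 5 × 0.1663 × 0.9477 = 0.78801
  35–39: 5 × 0.0589 × 0.9326 = 0.27465
  40–44: 5 × 0.0115 × 0.9279 = 0.05335
Sum = 3.79592
NRR = 0.48544 × 3.79592 = 1.84269
NRR > 1, so each generation more than replaces itself.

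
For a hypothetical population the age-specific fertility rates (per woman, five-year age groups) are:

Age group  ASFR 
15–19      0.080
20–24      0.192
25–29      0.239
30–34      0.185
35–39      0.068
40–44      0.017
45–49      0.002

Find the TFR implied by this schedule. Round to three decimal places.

3.915

Sum of ASFRs = 0.080 + 0.192 + 0.239 + 0.185 + 0.068 + 0.017 + 0.002 = 0.783
TFR = 5 × 0.783 = 3.915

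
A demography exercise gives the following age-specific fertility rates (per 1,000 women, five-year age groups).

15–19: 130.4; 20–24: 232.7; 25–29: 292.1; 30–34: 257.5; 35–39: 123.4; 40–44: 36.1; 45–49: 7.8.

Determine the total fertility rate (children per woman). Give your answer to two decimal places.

5.40

Sum of ASFRs = 130.4 + 232.7 + 292.1 + 257.5 + 123.4 + 36.1 + 7.8 = 1080.0
TFR = 5 × 1080.0 / 1000 = 5.4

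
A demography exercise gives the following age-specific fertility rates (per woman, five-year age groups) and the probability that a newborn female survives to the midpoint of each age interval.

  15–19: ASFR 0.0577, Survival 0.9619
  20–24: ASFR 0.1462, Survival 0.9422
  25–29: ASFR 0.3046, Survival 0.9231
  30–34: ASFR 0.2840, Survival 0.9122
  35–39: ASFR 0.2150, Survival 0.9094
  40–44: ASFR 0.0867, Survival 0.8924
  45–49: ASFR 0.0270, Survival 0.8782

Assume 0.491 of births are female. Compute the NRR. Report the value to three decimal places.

2.529

Proportion female at birth = 0.491.
Each age group contributes 5 × ASFR × survival:
  15–19: 5 × 0.0577 × 0.9619 = 0.27751
  20–24: 5 × 0.1462 × 0.9422 = 0.68875
  25–29: 5 × 0.3046 × 0.9231 = 1.40588
  30–34: 5 × 0.2840 × 0.9122 = 1.29532
  35–39: 5 × 0.2150 × 0.9094 = 0.97761
  40–44: 5 × 0.0867 × 0.8924 = 0.38686
  45–49: 5 × 0.0270 × 0.8782 = 0.11856
Sum = 5.15049
NRR = 0.491 × 5.15049 = 2.52889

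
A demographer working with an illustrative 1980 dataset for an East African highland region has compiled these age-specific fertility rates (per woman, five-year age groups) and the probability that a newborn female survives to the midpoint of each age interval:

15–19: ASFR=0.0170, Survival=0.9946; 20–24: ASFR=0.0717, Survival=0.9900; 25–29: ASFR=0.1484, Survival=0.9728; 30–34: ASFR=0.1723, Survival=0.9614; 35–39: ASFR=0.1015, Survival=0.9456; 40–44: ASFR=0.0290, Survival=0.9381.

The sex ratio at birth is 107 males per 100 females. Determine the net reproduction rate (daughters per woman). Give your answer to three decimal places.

Proportion female at birth = 100 / (100 + 107) = 0.48309.
Weighting each age-specific rate by interval width and survival:
  15–19: 5 × 0.0170 × 0.9946 = 0.08454
  20–24: 5 × 0.0717 × 0.9900 = 0.35492
  25–29: 5 × 0.1484 × 0.9728 = 0.72182
  30–34: 5 × 0.1723 × 0.9614 = 0.82825
  35–39: 5 × 0.1015 × 0.9456 = 0.47989
  40–44: 5 × 0.0290 × 0.9381 = 0.13602
Sum = 2.60544
NRR = 0.48309 × 2.60544 = 1.25866
NRR > 1, so each generation more than replaces itself.

1.259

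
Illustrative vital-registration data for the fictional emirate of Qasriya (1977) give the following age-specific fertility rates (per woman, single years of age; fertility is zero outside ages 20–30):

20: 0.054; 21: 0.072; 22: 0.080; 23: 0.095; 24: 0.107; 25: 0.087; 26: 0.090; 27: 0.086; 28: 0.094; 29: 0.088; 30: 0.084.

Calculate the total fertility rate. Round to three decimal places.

Sum of ASFRs = 0.054 + 0.072 + 0.080 + 0.095 + 0.107 + 0.087 + 0.090 + 0.086 + 0.094 + 0.088 + 0.084 = 0.937
TFR = 0.937

0.937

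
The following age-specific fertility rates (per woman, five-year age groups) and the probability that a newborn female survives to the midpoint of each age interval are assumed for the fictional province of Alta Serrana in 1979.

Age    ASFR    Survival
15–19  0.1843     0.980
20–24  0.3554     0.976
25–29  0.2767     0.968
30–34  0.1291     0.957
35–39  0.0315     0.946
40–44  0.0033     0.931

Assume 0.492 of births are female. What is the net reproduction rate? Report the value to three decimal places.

Proportion female at birth = 0.492.
Weighting each age-specific rate by interval width and survival:
  15–19: 5 × 0.1843 × 0.980 = 0.90307
  20–24: 5 × 0.3554 × 0.976 = 1.73435
  25–29: 5 × 0.2767 × 0.968 = 1.33923
  30–34: 5 × 0.1291 × 0.957 = 0.61774
  35–39: 5 × 0.0315 × 0.946 = 0.14900
  40–44: 5 × 0.0033 × 0.931 = 0.01536
Sum = 4.75875
NRR = 0.492 × 4.75875 = 2.34131

2.341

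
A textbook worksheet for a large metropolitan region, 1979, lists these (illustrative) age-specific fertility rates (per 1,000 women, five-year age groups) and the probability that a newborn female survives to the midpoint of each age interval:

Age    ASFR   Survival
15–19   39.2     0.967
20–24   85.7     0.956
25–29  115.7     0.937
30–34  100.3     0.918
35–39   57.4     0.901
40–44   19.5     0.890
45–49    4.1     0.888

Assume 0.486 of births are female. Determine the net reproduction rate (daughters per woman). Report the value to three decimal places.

Proportion female at birth = 0.486.
Weighting each age-specific rate by interval width and survival:
  15–19: 5 × 39.2/1000 × 0.967 = 0.18953
  20–24: 5 × 85.7/1000 × 0.956 = 0.40965
  25–29: 5 × 115.7/1000 × 0.937 = 0.54205
  30–34: 5 × 100.3/1000 × 0.918 = 0.46038
  35–39: 5 × 57.4/1000 × 0.901 = 0.25859
  40–44: 5 × 19.5/1000 × 0.890 = 0.08678
  45–49: 5 × 4.1/1000 × 0.888 = 0.01820
Sum = 1.96518
NRR = 0.486 × 1.96518 = 0.95508
With NRR below 1 the population is below replacement fertility.

0.955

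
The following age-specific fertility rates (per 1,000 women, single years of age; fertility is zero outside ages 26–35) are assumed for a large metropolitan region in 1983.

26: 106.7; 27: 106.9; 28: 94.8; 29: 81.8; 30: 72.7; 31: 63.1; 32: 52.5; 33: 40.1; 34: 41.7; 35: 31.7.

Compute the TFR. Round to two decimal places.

0.69

Sum of ASFRs = 106.7 + 106.9 + 94.8 + 81.8 + 72.7 + 63.1 + 52.5 + 40.1 + 41.7 + 31.7 = 692.0
TFR = 692.0 / 1000 = 0.692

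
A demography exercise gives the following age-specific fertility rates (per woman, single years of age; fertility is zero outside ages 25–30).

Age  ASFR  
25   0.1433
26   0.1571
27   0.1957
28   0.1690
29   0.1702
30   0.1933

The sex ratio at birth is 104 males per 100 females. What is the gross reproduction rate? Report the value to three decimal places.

Proportion female at birth = 100 / (100 + 104) = 0.49020.
Sum of ASFRs = 0.1433 + 0.1571 + 0.1957 + 0.1690 + 0.1702 + 0.1933 = 1.0286
TFR = 1.0286
GRR = 0.49020 × 1.0286 = 0.50422

0.504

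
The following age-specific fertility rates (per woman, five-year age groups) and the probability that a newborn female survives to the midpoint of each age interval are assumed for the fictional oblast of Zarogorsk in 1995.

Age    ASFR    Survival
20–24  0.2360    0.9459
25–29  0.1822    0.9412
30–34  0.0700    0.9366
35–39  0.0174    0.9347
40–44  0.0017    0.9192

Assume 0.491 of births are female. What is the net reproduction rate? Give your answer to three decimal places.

1.174

Proportion female at birth = 0.491.
Per-age-group product (5 × ASFR × survival probability):
  20–24: 5 × 0.2360 × 0.9459 = 1.11616
  25–29: 5 × 0.1822 × 0.9412 = 0.85743
  30–34: 5 × 0.0700 × 0.9366 = 0.32781
  35–39: 5 × 0.0174 × 0.9347 = 0.08132
  40–44: 5 × 0.0017 × 0.9192 = 0.00781
Sum = 2.39053
NRR = 0.491 × 2.39053 = 1.17375
An NRR exceeding 1 indicates intrinsic growth under these rates.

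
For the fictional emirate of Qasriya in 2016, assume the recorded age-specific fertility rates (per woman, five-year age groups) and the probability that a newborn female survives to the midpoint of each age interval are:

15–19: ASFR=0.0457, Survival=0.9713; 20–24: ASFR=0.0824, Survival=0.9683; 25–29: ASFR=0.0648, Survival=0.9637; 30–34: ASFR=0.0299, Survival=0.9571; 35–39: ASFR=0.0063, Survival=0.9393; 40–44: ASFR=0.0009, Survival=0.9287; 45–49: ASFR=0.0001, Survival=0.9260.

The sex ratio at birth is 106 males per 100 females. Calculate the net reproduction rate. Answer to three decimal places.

Proportion female at birth = 100 / (100 + 106) = 0.48544.
Each age group contributes 5 × ASFR × survival:
  15–19: 5 × 0.0457 × 0.9713 = 0.22194
  20–24: 5 × 0.0824 × 0.9683 = 0.39894
  25–29: 5 × 0.0648 × 0.9637 = 0.31224
  30–34: 5 × 0.0299 × 0.9571 = 0.14309
  35–39: 5 × 0.0063 × 0.9393 = 0.02959
  40–44: 5 × 0.0009 × 0.9287 = 0.00418
  45–49: 5 × 0.0001 × 0.9260 = 0.00046
Sum = 1.11044
NRR = 0.48544 × 1.11044 = 0.53905
An NRR under 1 implies long-run decline under these rates.

0.539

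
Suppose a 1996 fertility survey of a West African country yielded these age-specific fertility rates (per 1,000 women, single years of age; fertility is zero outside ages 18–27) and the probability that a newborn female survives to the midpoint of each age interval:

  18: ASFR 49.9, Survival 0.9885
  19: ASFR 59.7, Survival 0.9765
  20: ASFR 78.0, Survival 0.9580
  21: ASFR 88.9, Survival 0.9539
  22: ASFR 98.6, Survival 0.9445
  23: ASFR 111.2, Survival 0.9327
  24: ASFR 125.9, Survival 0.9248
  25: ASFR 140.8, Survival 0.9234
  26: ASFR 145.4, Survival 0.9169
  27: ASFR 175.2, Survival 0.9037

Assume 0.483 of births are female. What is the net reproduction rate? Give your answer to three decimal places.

0.484

Proportion female at birth = 0.483.
Per-age-group product (1 × ASFR × survival probability):
  18: 1 × 49.9/1000 × 0.9885 = 0.04933
  19: 1 × 59.7/1000 × 0.9765 = 0.05830
  20: 1 × 78.0/1000 × 0.9580 = 0.07472
  21: 1 × 88.9/1000 × 0.9539 = 0.08480
  22: 1 × 98.6/1000 × 0.9445 = 0.09313
  23: 1 × 111.2/1000 × 0.9327 = 0.10372
  24: 1 × 125.9/1000 × 0.9248 = 0.11643
  25: 1 × 140.8/1000 × 0.9234 = 0.13001
  26: 1 × 145.4/1000 × 0.9169 = 0.13332
  27: 1 × 175.2/1000 × 0.9037 = 0.15833
Sum = 1.00209
NRR = 0.483 × 1.00209 = 0.48401
NRR < 1, so the cohort does not fully replace itself.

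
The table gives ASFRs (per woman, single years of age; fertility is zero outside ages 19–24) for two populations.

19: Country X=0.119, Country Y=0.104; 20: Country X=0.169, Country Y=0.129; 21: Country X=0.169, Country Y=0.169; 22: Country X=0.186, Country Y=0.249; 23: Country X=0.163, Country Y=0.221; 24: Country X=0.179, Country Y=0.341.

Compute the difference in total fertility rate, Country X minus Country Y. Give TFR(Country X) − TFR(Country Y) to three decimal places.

Country X:
  Sum of ASFRs = 0.119 + 0.169 + 0.169 + 0.186 + 0.163 + 0.179 = 0.985
  TFR = 0.985
Country Y:
  Sum of ASFRs = 0.104 + 0.129 + 0.169 + 0.249 + 0.221 + 0.341 = 1.213
  TFR = 1.213
Difference = 0.985 − 1.213 = -0.228

-0.228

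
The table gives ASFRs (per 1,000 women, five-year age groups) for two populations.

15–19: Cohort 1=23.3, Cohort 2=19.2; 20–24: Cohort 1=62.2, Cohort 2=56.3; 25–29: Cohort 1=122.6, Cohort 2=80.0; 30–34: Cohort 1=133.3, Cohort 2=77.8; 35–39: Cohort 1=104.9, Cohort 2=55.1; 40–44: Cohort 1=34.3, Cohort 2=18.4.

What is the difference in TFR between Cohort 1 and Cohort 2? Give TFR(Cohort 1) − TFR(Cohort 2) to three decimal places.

0.869

Cohort 1:
  Sum of ASFRs = 23.3 + 62.2 + 122.6 + 133.3 + 104.9 + 34.3 = 480.6
  TFR = 5 × 480.6 / 1000 = 2.403
Cohort 2:
  Sum of ASFRs = 19.2 + 56.3 + 80.0 + 77.8 + 55.1 + 18.4 = 306.8
  TFR = 5 × 306.8 / 1000 = 1.534
Difference = 2.403 − 1.534 = 0.869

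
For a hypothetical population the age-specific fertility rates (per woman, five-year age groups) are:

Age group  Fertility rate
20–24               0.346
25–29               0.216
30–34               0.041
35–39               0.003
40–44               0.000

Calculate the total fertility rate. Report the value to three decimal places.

Sum of ASFRs = 0.346 + 0.216 + 0.041 + 0.003 + 0.000 = 0.606
TFR = 5 × 0.606 = 3.03

3.030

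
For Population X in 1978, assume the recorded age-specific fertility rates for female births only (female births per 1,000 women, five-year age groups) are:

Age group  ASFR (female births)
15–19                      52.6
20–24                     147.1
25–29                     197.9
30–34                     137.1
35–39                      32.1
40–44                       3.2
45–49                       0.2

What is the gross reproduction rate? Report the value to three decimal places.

Sum of female ASFRs = 52.6 + 147.1 + 197.9 + 137.1 + 32.1 + 3.2 + 0.2 = 570.2
GRR = 5 × 570.2 / 1000 = 2.851

2.851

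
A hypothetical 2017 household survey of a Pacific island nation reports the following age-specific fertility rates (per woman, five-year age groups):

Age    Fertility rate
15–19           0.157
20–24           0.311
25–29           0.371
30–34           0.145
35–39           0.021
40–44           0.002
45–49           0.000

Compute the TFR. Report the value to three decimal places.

5.035

Sum of ASFRs = 0.157 + 0.311 + 0.371 + 0.145 + 0.021 + 0.002 + 0.000 = 1.007
TFR = 5 × 1.007 = 5.035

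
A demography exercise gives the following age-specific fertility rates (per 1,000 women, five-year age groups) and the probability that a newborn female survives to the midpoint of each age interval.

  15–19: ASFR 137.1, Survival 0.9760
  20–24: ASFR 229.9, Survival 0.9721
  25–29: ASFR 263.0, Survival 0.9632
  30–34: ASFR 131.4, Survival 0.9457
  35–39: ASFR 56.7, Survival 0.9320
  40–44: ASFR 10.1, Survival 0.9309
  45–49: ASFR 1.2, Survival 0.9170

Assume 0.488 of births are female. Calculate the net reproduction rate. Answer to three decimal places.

Proportion female at birth = 0.488.
Weighting each age-specific rate by interval width and survival:
  15–19: 5 × 137.1/1000 × 0.9760 = 0.66905
  20–24: 5 × 229.9/1000 × 0.9721 = 1.11743
  25–29: 5 × 263.0/1000 × 0.9632 = 1.26661
  30–34: 5 × 131.4/1000 × 0.9457 = 0.62132
  35–39: 5 × 56.7/1000 × 0.9320 = 0.26422
  40–44: 5 × 10.1/1000 × 0.9309 = 0.04701
  45–49: 5 × 1.2/1000 × 0.9170 = 0.00550
Sum = 3.99114
NRR = 0.488 × 3.99114 = 1.94768

1.948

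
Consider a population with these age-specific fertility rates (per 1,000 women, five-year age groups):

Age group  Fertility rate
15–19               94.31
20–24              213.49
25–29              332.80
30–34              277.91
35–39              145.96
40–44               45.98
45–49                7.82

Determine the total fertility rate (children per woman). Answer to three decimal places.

5.591

Sum of ASFRs = 94.31 + 213.49 + 332.80 + 277.91 + 145.96 + 45.98 + 7.82 = 1118.27
TFR = 5 × 1118.27 / 1000 = 5.59135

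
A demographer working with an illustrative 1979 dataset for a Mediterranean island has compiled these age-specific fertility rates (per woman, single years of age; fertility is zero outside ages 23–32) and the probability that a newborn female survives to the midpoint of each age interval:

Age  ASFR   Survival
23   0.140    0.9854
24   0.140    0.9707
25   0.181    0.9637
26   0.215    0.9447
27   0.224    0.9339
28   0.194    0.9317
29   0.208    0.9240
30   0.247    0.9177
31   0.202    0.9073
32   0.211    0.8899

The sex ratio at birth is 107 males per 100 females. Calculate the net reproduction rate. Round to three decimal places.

Proportion female at birth = 100 / (100 + 107) = 0.48309.
Per-age-group product (1 × ASFR × survival probability):
  23: 1 × 0.140 × 0.9854 = 0.13796
  24: 1 × 0.140 × 0.9707 = 0.13590
  25: 1 × 0.181 × 0.9637 = 0.17443
  26: 1 × 0.215 × 0.9447 = 0.20311
  27: 1 × 0.224 × 0.9339 = 0.20919
  28: 1 × 0.194 × 0.9317 = 0.18075
  29: 1 × 0.208 × 0.9240 = 0.19219
  30: 1 × 0.247 × 0.9177 = 0.22667
  31: 1 × 0.202 × 0.9073 = 0.18327
  32: 1 × 0.211 × 0.8899 = 0.18777
Sum = 1.83124
NRR = 0.48309 × 1.83124 = 0.88465

0.885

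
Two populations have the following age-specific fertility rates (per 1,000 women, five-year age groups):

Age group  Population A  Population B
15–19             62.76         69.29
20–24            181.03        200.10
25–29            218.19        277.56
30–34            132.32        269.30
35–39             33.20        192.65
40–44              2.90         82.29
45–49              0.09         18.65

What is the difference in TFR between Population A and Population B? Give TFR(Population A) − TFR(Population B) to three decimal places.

-2.397

Population A:
  Sum of ASFRs = 62.76 + 181.03 + 218.19 + 132.32 + 33.20 + 2.90 + 0.09 = 630.49
  TFR = 5 × 630.49 / 1000 = 3.15245
Population B:
  Sum of ASFRs = 69.29 + 200.10 + 277.56 + 269.30 + 192.65 + 82.29 + 18.65 = 1109.84
  TFR = 5 × 1109.84 / 1000 = 5.5492
Difference = 3.15245 − 5.5492 = -2.39675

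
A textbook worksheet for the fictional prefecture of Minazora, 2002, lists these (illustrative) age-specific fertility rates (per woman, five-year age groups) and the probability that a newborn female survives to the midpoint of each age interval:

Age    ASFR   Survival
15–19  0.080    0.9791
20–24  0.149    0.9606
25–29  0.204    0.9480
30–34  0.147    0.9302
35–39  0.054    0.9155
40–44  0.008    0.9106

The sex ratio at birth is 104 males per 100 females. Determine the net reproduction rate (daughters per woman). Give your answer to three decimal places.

1.491

Proportion female at birth = 100 / (100 + 104) = 0.49020.
Per-age-group product (5 × ASFR × survival probability):
  15–19: 5 × 0.080 × 0.9791 = 0.39164
  20–24: 5 × 0.149 × 0.9606 = 0.71565
  25–29: 5 × 0.204 × 0.9480 = 0.96696
  30–34: 5 × 0.147 × 0.9302 = 0.68370
  35–39: 5 × 0.054 × 0.9155 = 0.24719
  40–44: 5 × 0.008 × 0.9106 = 0.03642
Sum = 3.04156
NRR = 0.49020 × 3.04156 = 1.49097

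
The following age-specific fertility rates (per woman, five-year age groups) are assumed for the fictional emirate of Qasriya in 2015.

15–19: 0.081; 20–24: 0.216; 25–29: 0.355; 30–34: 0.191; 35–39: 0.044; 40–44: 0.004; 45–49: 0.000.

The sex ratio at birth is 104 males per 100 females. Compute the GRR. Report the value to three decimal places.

2.184

Proportion female at birth = 100 / (100 + 104) = 0.49020.
Sum of ASFRs = 0.081 + 0.216 + 0.355 + 0.191 + 0.044 + 0.004 + 0.000 = 0.891
TFR = 5 × 0.891 = 4.455
GRR = 0.49020 × 4.455 = 2.18384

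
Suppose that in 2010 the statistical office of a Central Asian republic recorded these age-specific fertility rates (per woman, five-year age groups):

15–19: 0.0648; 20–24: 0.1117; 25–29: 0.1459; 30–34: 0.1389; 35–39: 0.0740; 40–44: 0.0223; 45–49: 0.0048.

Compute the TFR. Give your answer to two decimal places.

Sum of ASFRs = 0.0648 + 0.1117 + 0.1459 + 0.1389 + 0.0740 + 0.0223 + 0.0048 = 0.5624
TFR = 5 × 0.5624 = 2.812

2.81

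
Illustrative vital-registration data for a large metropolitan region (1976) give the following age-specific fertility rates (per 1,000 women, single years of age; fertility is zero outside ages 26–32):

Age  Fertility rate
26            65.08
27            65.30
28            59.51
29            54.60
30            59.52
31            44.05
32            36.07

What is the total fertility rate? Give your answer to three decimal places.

Sum of ASFRs = 65.08 + 65.30 + 59.51 + 54.60 + 59.52 + 44.05 + 36.07 = 384.13
TFR = 384.13 / 1000 = 0.38413

0.384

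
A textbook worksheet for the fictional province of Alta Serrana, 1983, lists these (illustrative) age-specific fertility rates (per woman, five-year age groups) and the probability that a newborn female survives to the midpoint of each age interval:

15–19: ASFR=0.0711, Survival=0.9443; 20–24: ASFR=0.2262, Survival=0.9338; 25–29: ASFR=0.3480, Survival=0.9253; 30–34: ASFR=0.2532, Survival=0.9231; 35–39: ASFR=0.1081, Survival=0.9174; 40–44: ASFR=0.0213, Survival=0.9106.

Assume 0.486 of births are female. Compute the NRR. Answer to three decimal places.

Proportion female at birth = 0.486.
Per-age-group product (5 × ASFR × survival probability):
  15–19: 5 × 0.0711 × 0.9443 = 0.33570
  20–24: 5 × 0.2262 × 0.9338 = 1.05613
  25–29: 5 × 0.3480 × 0.9253 = 1.61002
  30–34: 5 × 0.2532 × 0.9231 = 1.16864
  35–39: 5 × 0.1081 × 0.9174 = 0.49585
  40–44: 5 × 0.0213 × 0.9106 = 0.09698
Sum = 4.76332
NRR = 0.486 × 4.76332 = 2.31497

2.315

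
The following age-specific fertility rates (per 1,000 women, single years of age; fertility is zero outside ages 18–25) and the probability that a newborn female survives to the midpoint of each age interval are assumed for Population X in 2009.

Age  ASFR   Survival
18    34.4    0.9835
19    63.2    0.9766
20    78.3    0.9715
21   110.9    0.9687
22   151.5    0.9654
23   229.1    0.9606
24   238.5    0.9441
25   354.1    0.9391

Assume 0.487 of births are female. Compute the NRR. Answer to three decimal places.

Proportion female at birth = 0.487.
Each age group contributes 1 × ASFR × survival:
  18: 1 × 34.4/1000 × 0.9835 = 0.03383
  19: 1 × 63.2/1000 × 0.9766 = 0.06172
  20: 1 × 78.3/1000 × 0.9715 = 0.07607
  21: 1 × 110.9/1000 × 0.9687 = 0.10743
  22: 1 × 151.5/1000 × 0.9654 = 0.14626
  23: 1 × 229.1/1000 × 0.9606 = 0.22007
  24: 1 × 238.5/1000 × 0.9441 = 0.22517
  25: 1 × 354.1/1000 × 0.9391 = 0.33254
Sum = 1.20309
NRR = 0.487 × 1.20309 = 0.58590

0.586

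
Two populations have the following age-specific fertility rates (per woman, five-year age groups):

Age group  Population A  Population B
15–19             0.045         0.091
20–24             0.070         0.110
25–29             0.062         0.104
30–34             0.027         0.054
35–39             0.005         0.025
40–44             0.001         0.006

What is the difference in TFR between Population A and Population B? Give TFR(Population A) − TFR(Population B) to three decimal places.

-0.900

Population A:
  Sum of ASFRs = 0.045 + 0.070 + 0.062 + 0.027 + 0.005 + 0.001 = 0.210
  TFR = 5 × 0.210 = 1.05
Population B:
  Sum of ASFRs = 0.091 + 0.110 + 0.104 + 0.054 + 0.025 + 0.006 = 0.390
  TFR = 5 × 0.390 = 1.95
Difference = 1.05 − 1.95 = -0.9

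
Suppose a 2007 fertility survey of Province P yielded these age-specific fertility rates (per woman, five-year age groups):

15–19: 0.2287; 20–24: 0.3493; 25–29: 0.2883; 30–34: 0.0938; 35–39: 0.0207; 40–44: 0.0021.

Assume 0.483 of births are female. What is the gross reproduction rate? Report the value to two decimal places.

Proportion female at birth = 0.483.
Sum of ASFRs = 0.2287 + 0.3493 + 0.2883 + 0.0938 + 0.0207 + 0.0021 = 0.9829
TFR = 5 × 0.9829 = 4.9145
GRR = 0.483 × 4.9145 = 2.37370

2.37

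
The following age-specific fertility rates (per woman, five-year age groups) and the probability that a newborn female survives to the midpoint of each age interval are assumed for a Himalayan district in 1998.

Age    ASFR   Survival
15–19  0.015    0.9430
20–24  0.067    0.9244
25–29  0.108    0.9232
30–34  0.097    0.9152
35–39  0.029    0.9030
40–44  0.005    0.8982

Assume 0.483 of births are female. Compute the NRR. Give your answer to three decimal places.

Proportion female at birth = 0.483.
Each age group contributes 5 × ASFR × survival:
  15–19: 5 × 0.015 × 0.9430 = 0.07073
  20–24: 5 × 0.067 × 0.9244 = 0.30967
  25–29: 5 × 0.108 × 0.9232 = 0.49853
  30–34: 5 × 0.097 × 0.9152 = 0.44387
  35–39: 5 × 0.029 × 0.9030 = 0.13094
  40–44: 5 × 0.005 × 0.8982 = 0.02246
Sum = 1.47620
NRR = 0.483 × 1.47620 = 0.71300

0.713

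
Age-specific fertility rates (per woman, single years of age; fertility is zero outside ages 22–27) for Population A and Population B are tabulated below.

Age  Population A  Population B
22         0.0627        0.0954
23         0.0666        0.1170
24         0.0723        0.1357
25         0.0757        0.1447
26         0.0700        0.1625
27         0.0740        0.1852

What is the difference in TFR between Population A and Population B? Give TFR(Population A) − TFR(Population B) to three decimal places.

-0.419

Population A:
  Sum of ASFRs = 0.0627 + 0.0666 + 0.0723 + 0.0757 + 0.0700 + 0.0740 = 0.4213
  TFR = 0.4213
Population B:
  Sum of ASFRs = 0.0954 + 0.1170 + 0.1357 + 0.1447 + 0.1625 + 0.1852 = 0.8405
  TFR = 0.8405
Difference = 0.4213 − 0.8405 = -0.4192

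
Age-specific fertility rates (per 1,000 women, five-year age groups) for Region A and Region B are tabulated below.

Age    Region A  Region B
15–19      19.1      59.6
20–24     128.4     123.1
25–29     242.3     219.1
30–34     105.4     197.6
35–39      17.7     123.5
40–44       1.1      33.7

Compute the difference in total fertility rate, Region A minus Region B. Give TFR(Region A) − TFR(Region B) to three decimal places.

Region A:
  Sum of ASFRs = 19.1 + 128.4 + 242.3 + 105.4 + 17.7 + 1.1 = 514.0
  TFR = 5 × 514.0 / 1000 = 2.57
Region B:
  Sum of ASFRs = 59.6 + 123.1 + 219.1 + 197.6 + 123.5 + 33.7 = 756.6
  TFR = 5 × 756.6 / 1000 = 3.783
Difference = 2.57 − 3.783 = -1.213

-1.213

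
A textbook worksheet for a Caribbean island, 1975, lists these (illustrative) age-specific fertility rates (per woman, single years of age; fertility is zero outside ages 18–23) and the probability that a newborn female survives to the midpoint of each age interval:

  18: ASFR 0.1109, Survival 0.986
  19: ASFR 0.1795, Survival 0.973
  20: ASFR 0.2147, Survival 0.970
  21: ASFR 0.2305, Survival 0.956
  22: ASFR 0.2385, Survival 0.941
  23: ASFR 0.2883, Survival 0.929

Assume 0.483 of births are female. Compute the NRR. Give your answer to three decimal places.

Proportion female at birth = 0.483.
Each age group contributes 1 × ASFR × survival:
  18: 1 × 0.1109 × 0.986 = 0.10935
  19: 1 × 0.1795 × 0.973 = 0.17465
  20: 1 × 0.2147 × 0.970 = 0.20826
  21: 1 × 0.2305 × 0.956 = 0.22036
  22: 1 × 0.2385 × 0.941 = 0.22443
  23: 1 × 0.2883 × 0.929 = 0.26783
Sum = 1.20488
NRR = 0.483 × 1.20488 = 0.58196
NRR < 1, so the cohort does not fully replace itself.

0.582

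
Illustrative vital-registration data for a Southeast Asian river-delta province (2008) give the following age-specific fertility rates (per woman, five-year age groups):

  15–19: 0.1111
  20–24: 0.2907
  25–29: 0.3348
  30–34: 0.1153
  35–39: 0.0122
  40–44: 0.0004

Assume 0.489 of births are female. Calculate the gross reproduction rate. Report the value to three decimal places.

Proportion female at birth = 0.489.
Sum of ASFRs = 0.1111 + 0.2907 + 0.3348 + 0.1153 + 0.0122 + 0.0004 = 0.8645
TFR = 5 × 0.8645 = 4.3225
GRR = 0.489 × 4.3225 = 2.11370

2.114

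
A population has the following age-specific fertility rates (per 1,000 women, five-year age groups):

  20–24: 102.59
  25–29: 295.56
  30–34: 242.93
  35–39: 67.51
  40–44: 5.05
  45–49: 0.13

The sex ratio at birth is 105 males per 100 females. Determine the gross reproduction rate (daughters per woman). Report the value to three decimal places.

Proportion female at birth = 100 / (100 + 105) = 0.48780.
Sum of ASFRs = 102.59 + 295.56 + 242.93 + 67.51 + 5.05 + 0.13 = 713.77
TFR = 5 × 713.77 / 1000 = 3.56885
GRR = 0.48780 × 3.56885 = 1.74089

1.741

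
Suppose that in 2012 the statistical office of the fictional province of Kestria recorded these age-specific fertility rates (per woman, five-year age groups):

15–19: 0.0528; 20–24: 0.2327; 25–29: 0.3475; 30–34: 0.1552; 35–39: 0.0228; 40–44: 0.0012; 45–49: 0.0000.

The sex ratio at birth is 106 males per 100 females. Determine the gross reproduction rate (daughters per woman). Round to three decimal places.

Proportion female at birth = 100 / (100 + 106) = 0.48544.
Sum of ASFRs = 0.0528 + 0.2327 + 0.3475 + 0.1552 + 0.0228 + 0.0012 + 0.0000 = 0.8122
TFR = 5 × 0.8122 = 4.061
GRR = 0.48544 × 4.061 = 1.97137

1.971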